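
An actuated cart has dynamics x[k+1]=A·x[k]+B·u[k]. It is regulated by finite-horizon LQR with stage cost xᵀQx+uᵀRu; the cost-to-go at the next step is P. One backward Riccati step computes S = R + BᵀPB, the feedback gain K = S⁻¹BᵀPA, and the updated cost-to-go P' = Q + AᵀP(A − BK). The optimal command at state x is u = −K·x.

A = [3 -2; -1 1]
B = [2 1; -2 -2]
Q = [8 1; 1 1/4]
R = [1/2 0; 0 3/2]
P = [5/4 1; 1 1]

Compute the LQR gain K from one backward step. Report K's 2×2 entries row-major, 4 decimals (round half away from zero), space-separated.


1.2258 -0.7742 -0.6774 0.3226

BᵀP = [0.5000 0.0000; -0.7500 -1.0000]
S = R + BᵀPB = [1/2 0; 0 3/2] + [1.0000 0.5000; 0.5000 1.2500] = [1.5000 0.5000; 0.5000 2.7500]
BᵀPA = [1.5000 -1.0000; -1.2500 0.5000]
K = S⁻¹·BᵀPA = [1.2258 -0.7742; -0.6774 0.3226]
A−BK = [1.2258 -0.7742; 0.0968 0.0968]
AᵀP(A−BK) = [3.5645 -1.9355; -1.9355 1.0645]
P' = Q + AᵀP(A−BK) = [11.5645 -0.9355; -0.9355 1.3145]
tr(P') = 12.8790


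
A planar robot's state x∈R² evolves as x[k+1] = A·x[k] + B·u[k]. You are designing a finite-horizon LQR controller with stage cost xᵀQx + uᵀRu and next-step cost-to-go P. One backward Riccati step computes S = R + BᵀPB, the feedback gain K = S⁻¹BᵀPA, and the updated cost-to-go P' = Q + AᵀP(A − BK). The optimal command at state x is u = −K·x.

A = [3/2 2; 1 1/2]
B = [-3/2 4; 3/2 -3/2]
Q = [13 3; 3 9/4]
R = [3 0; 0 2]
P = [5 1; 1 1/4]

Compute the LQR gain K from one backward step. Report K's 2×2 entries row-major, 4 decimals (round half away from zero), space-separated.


-0.0626 -0.0889 0.4248 0.5219

BᵀP = [-6.0000 -1.1250; 18.5000 3.6250]
S = R + BᵀPB = [3 0; 0 2] + [7.3125 -22.3125; -22.3125 68.5625] = [10.3125 -22.3125; -22.3125 70.5625]
BᵀPA = [-10.1250 -12.5625; 31.3750 38.8125]
K = S⁻¹·BᵀPA = [-0.0626 -0.0889; 0.4248 0.5219]
A−BK = [-0.2933 -0.2211; 1.7312 1.4163]
AᵀP(A−BK) = [0.5366 0.5992; 0.5992 0.6882]
P' = Q + AᵀP(A−BK) = [13.5366 3.5992; 3.5992 2.9382]
tr(P') = 16.4748


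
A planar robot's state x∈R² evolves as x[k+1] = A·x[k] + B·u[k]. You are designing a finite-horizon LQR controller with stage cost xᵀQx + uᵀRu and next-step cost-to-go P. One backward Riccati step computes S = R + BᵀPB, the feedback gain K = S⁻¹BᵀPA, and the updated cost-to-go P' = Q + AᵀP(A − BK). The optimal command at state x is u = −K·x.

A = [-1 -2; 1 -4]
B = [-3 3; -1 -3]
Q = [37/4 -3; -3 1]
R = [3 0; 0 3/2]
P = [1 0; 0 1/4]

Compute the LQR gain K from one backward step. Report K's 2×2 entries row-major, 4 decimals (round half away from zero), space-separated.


0.0468 0.7319 -0.2638 0.2383

BᵀP = [-3.0000 -0.2500; 3.0000 -0.7500]
S = R + BᵀPB = [3 0; 0 3/2] + [9.2500 -8.2500; -8.2500 11.2500] = [12.2500 -8.2500; -8.2500 12.7500]
BᵀPA = [2.7500 7.0000; -3.7500 -3.0000]
K = S⁻¹·BᵀPA = [0.0468 0.7319; -0.2638 0.2383]
A−BK = [-0.0681 -0.5191; 0.2553 -2.5532]
AᵀP(A−BK) = [0.1319 -0.1191; -0.1191 3.5915]
P' = Q + AᵀP(A−BK) = [9.3819 -3.1191; -3.1191 4.5915]
tr(P') = 13.9734


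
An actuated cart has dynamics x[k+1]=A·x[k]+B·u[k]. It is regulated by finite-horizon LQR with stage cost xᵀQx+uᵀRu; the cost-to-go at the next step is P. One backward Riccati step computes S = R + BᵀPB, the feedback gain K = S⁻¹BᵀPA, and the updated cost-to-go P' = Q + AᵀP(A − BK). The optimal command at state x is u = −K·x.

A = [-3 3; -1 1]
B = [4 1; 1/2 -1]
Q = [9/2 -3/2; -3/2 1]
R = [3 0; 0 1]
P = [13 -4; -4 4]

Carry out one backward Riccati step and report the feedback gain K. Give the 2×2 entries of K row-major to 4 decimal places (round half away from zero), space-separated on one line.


-0.7840 0.7840 0.2760 -0.2760

BᵀP = [50.0000 -14.0000; 17.0000 -8.0000]
S = R + BᵀPB = [3 0; 0 1] + [193.0000 64.0000; 64.0000 25.0000] = [196.0000 64.0000; 64.0000 26.0000]
BᵀPA = [-136.0000 136.0000; -43.0000 43.0000]
K = S⁻¹·BᵀPA = [-0.7840 0.7840; 0.2760 -0.2760]
A−BK = [-0.1400 0.1400; -0.3320 0.3320]
AᵀP(A−BK) = [2.2440 -2.2440; -2.2440 2.2440]
P' = Q + AᵀP(A−BK) = [6.7440 -3.7440; -3.7440 3.2440]
tr(P') = 9.9880


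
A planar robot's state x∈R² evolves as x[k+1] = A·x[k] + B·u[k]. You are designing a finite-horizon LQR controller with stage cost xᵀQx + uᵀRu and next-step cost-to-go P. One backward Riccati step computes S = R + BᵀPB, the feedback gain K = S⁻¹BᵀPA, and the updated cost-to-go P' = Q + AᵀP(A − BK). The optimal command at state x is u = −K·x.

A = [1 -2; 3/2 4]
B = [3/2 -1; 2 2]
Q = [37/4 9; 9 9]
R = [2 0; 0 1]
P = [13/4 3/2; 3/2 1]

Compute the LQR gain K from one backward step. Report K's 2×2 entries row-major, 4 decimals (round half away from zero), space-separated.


0.6374 0.0251 0.0452 1.1041

BᵀP = [7.8750 4.2500; -0.2500 0.5000]
S = R + BᵀPB = [2 0; 0 1] + [20.3125 0.6250; 0.6250 1.2500] = [22.3125 0.6250; 0.6250 2.2500]
BᵀPA = [14.2500 1.2500; 0.5000 2.5000]
K = S⁻¹·BᵀPA = [0.6374 0.0251; 0.0452 1.1041]
A−BK = [0.0891 -0.9335; 0.1349 1.7415]
AᵀP(A−BK) = [0.8946 0.0903; 0.0903 2.2083]
P' = Q + AᵀP(A−BK) = [10.1446 9.0903; 9.0903 11.2083]
tr(P') = 21.3529


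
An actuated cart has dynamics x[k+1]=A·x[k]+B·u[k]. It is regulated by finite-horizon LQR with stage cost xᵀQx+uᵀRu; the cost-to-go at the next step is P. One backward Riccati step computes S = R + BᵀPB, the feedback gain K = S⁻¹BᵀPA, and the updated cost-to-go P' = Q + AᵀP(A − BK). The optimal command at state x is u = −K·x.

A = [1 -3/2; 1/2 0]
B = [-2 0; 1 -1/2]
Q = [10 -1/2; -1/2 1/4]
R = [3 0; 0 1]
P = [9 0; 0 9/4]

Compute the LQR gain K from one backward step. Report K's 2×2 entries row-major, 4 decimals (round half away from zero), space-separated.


BᵀP = [-18.0000 2.2500; 0.0000 -1.1250]
S = R + BᵀPB = [3 0; 0 1] + [38.2500 -1.1250; -1.1250 0.5625] = [41.2500 -1.1250; -1.1250 1.5625]
BᵀPA = [-16.8750 27.0000; -0.5625 0.0000]
K = S⁻¹·BᵀPA = [-0.4273 0.6677; -0.6677 0.4807]
A−BK = [0.1454 -0.1647; 0.5935 -0.4273]
AᵀP(A−BK) = [1.9763 -1.9629; -1.9629 2.2233]
P' = Q + AᵀP(A−BK) = [11.9763 -2.4629; -2.4629 2.4733]
tr(P') = 14.4496

-0.4273 0.6677 -0.6677 0.4807


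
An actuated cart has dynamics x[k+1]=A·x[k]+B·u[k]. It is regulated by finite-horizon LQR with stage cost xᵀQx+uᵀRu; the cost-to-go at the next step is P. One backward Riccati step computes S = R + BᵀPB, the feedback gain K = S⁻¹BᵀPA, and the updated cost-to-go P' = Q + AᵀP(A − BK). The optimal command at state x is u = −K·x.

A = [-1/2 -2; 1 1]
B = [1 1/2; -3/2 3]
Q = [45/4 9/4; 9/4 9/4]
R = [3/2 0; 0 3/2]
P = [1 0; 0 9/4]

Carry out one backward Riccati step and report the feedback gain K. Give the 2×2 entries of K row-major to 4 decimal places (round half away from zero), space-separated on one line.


BᵀP = [1.0000 -3.3750; 0.5000 6.7500]
S = R + BᵀPB = [3/2 0; 0 3/2] + [6.0625 -9.6250; -9.6250 20.5000] = [7.5625 -9.6250; -9.6250 22.0000]
BᵀPA = [-3.8750 -5.3750; 6.5000 5.7500]
K = S⁻¹·BᵀPA = [-0.3077 -0.8531; 0.1608 -0.1119]
A−BK = [-0.2727 -1.0909; 0.0559 0.0559]
AᵀP(A−BK) = [0.2622 0.6713; 0.6713 2.3077]
P' = Q + AᵀP(A−BK) = [11.5122 2.9213; 2.9213 4.5577]
tr(P') = 16.0699

-0.3077 -0.8531 0.1608 -0.1119


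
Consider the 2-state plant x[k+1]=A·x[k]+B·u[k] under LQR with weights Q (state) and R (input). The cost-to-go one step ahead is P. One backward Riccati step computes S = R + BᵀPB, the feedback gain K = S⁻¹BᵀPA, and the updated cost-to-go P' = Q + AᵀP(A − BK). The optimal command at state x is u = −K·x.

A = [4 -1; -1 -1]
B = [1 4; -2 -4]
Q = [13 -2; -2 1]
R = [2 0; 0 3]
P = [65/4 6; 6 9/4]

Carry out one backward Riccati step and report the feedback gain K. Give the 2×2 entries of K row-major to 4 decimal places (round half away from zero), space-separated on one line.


0.0860 0.0033 1.3837 -0.5237

BᵀP = [4.2500 1.5000; 41.0000 15.0000]
S = R + BᵀPB = [2 0; 0 3] + [1.2500 11.0000; 11.0000 104.0000] = [3.2500 11.0000; 11.0000 107.0000]
BᵀPA = [15.5000 -5.7500; 149.0000 -56.0000]
K = S⁻¹·BᵀPA = [0.0860 0.0033; 1.3837 -0.5237]
A−BK = [-1.6207 1.0915; 4.7067 -3.0882]
AᵀP(A−BK) = [6.7483 -2.7693; -2.7693 1.1916]
P' = Q + AᵀP(A−BK) = [19.7483 -4.7693; -4.7693 2.1916]
tr(P') = 21.9399


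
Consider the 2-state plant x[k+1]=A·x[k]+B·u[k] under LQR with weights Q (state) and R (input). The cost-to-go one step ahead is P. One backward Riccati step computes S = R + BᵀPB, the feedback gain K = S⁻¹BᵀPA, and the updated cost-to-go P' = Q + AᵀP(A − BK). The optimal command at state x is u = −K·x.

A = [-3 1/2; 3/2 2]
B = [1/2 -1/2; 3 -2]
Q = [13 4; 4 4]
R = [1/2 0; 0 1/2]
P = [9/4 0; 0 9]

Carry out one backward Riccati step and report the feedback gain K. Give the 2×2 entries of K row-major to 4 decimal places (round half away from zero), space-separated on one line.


1.3500 0.4238 1.3500 -0.3626

BᵀP = [1.1250 27.0000; -1.1250 -18.0000]
S = R + BᵀPB = [1/2 0; 0 1/2] + [81.5625 -54.5625; -54.5625 36.5625] = [82.0625 -54.5625; -54.5625 37.0625]
BᵀPA = [37.1250 54.5625; -23.6250 -36.5625]
K = S⁻¹·BᵀPA = [1.3500 0.4238; 1.3500 -0.3626]
A−BK = [-3.0000 0.1068; 0.1500 0.0034]
AᵀP(A−BK) = [22.2750 -0.6750; -0.6750 0.1813]
P' = Q + AᵀP(A−BK) = [35.2750 3.3250; 3.3250 4.1813]
tr(P') = 39.4563


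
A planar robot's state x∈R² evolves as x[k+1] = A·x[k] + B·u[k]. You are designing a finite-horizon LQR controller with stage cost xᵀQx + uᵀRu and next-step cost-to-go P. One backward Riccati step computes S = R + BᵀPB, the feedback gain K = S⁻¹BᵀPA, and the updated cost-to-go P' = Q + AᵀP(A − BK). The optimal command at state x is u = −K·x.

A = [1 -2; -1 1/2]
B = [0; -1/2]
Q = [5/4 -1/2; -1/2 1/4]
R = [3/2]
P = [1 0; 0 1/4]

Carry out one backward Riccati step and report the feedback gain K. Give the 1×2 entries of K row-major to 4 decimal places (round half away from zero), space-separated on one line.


BᵀP = [0.0000 -0.1250]
S = R + BᵀPB = [3/2] + [0.0625] = [1.5625]
BᵀPA = [0.1250 -0.0625]
K = S⁻¹·BᵀPA = [0.0800 -0.0400]
A−BK = [1.0000 -2.0000; -0.9600 0.4800]
AᵀP(A−BK) = [1.2400 -2.1200; -2.1200 4.0600]
P' = Q + AᵀP(A−BK) = [2.4900 -2.6200; -2.6200 4.3100]
tr(P') = 6.8000

0.0800 -0.0400


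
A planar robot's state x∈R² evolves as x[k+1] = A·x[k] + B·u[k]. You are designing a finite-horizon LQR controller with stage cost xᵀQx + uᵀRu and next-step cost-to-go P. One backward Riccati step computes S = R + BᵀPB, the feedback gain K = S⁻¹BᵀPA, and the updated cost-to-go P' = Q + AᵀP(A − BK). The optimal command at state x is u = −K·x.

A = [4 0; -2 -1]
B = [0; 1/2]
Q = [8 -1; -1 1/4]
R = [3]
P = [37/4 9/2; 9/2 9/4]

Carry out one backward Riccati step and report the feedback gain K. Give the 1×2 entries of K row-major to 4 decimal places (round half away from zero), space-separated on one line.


BᵀP = [2.2500 1.1250]
S = R + BᵀPB = [3] + [0.5625] = [3.5625]
BᵀPA = [6.7500 -1.1250]
K = S⁻¹·BᵀPA = [1.8947 -0.3158]
A−BK = [4.0000 0.0000; -2.9474 -0.8421]
AᵀP(A−BK) = [72.2105 -11.3684; -11.3684 1.8947]
P' = Q + AᵀP(A−BK) = [80.2105 -12.3684; -12.3684 2.1447]
tr(P') = 82.3553

1.8947 -0.3158


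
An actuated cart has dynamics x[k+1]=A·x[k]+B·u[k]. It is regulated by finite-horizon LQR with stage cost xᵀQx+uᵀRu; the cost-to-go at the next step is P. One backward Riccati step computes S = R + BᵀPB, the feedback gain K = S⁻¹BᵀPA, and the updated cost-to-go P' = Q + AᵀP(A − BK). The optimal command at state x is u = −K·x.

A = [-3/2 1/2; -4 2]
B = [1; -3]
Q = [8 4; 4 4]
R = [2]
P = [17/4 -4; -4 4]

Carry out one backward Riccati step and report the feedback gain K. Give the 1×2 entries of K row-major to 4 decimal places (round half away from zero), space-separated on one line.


0.5981 -0.3604

BᵀP = [16.2500 -16.0000]
S = R + BᵀPB = [2] + [64.2500] = [66.2500]
BᵀPA = [39.6250 -23.8750]
K = S⁻¹·BᵀPA = [0.5981 -0.3604]
A−BK = [-2.0981 0.8604; -2.2057 0.9189]
AᵀP(A−BK) = [1.8623 -0.9075; -0.9075 0.4585]
P' = Q + AᵀP(A−BK) = [9.8623 3.0925; 3.0925 4.4585]
tr(P') = 14.3208


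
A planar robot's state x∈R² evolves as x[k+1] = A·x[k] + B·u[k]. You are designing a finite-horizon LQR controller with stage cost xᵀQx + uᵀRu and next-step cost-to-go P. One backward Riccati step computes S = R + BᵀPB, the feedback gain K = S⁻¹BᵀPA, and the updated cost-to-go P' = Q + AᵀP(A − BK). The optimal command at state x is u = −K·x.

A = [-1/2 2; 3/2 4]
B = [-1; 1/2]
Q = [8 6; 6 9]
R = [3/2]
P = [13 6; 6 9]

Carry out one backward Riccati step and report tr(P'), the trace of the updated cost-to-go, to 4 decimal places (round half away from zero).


259.9128

BᵀP = [-10.0000 -1.5000]
S = R + BᵀPB = [3/2] + [9.2500] = [10.7500]
BᵀPA = [2.7500 -26.0000]
K = S⁻¹·BᵀPA = [0.2558 -2.4186]
A−BK = [-0.2442 -0.4186; 1.3721 5.2093]
AᵀP(A−BK) = [13.7965 53.6512; 53.6512 229.1163]
P' = Q + AᵀP(A−BK) = [21.7965 59.6512; 59.6512 238.1163]
tr(P') = 259.9128


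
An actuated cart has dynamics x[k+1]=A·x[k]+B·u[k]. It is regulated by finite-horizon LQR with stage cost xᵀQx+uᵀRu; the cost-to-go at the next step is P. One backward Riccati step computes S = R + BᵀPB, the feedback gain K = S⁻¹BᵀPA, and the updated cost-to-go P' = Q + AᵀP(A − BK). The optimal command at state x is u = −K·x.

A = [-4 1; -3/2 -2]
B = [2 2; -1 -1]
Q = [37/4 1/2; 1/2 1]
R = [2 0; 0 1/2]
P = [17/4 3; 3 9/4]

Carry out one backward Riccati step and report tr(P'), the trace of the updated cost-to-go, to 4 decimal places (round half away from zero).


BᵀP = [5.5000 3.7500; 5.5000 3.7500]
S = R + BᵀPB = [2 0; 0 1/2] + [7.2500 7.2500; 7.2500 7.2500] = [9.2500 7.2500; 7.2500 7.7500]
BᵀPA = [-27.6250 -2.0000; -27.6250 -2.0000]
K = S⁻¹·BᵀPA = [-0.7222 -0.0523; -2.8889 -0.2092]
A−BK = [3.2222 1.5229; -5.1111 -2.2614]
AᵀP(A−BK) = [9.3056 2.0278; 2.0278 0.7271]
P' = Q + AᵀP(A−BK) = [18.5556 2.5278; 2.5278 1.7271]
tr(P') = 20.2827

20.2827


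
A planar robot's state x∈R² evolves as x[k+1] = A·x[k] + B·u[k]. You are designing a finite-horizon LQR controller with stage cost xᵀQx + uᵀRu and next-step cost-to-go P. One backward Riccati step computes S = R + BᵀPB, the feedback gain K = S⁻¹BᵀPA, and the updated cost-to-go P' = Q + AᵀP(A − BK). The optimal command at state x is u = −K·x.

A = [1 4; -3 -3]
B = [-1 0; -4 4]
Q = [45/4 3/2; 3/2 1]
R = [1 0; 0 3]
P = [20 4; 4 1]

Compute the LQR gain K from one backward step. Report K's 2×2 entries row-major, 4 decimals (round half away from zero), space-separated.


-0.3484 -2.1463 -0.3763 -0.8780

BᵀP = [-36.0000 -8.0000; 16.0000 4.0000]
S = R + BᵀPB = [1 0; 0 3] + [68.0000 -32.0000; -32.0000 16.0000] = [69.0000 -32.0000; -32.0000 19.0000]
BᵀPA = [-12.0000 -120.0000; 4.0000 52.0000]
K = S⁻¹·BᵀPA = [-0.3484 -2.1463; -0.3763 -0.8780]
A−BK = [0.6516 1.8537; -2.8885 -8.0732]
AᵀP(A−BK) = [2.3240 6.7561; 6.7561 21.0976]
P' = Q + AᵀP(A−BK) = [13.5740 8.2561; 8.2561 22.0976]
tr(P') = 35.6716


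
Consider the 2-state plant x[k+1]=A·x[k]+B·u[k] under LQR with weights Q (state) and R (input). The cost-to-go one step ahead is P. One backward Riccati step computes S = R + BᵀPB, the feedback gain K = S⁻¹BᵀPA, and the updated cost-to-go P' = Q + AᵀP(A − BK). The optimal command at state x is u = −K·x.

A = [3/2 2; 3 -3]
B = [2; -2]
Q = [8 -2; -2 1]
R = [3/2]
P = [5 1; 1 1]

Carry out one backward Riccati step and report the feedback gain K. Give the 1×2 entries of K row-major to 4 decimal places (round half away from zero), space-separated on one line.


0.6857 0.9143

BᵀP = [8.0000 0.0000]
S = R + BᵀPB = [3/2] + [16.0000] = [17.5000]
BᵀPA = [12.0000 16.0000]
K = S⁻¹·BᵀPA = [0.6857 0.9143]
A−BK = [0.1286 0.1714; 4.3714 -1.1714]
AᵀP(A−BK) = [21.0214 -3.4714; -3.4714 2.3714]
P' = Q + AᵀP(A−BK) = [29.0214 -5.4714; -5.4714 3.3714]
tr(P') = 32.3929


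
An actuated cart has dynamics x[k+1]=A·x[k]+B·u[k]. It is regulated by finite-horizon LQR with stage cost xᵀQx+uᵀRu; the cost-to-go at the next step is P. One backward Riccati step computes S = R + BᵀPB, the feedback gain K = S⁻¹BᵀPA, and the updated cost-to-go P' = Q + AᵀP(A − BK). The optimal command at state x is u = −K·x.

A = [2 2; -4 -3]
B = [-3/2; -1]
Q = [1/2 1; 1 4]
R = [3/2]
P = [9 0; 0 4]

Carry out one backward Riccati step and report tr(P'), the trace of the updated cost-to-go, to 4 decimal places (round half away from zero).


BᵀP = [-13.5000 -4.0000]
S = R + BᵀPB = [3/2] + [24.2500] = [25.7500]
BᵀPA = [-11.0000 -15.0000]
K = S⁻¹·BᵀPA = [-0.4272 -0.5825]
A−BK = [1.3592 1.1262; -4.4272 -3.5825]
AᵀP(A−BK) = [95.3010 77.5922; 77.5922 63.2621]
P' = Q + AᵀP(A−BK) = [95.8010 78.5922; 78.5922 67.2621]
tr(P') = 163.0631

163.0631


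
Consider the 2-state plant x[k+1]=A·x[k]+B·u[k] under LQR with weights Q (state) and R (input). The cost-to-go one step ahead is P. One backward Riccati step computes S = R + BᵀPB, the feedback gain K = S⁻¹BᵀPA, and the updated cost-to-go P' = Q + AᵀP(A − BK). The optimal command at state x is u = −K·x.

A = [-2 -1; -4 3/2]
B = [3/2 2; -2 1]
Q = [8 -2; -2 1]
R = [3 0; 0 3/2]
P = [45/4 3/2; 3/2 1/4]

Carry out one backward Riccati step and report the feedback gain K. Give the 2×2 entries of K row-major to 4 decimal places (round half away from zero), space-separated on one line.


-0.1668 -0.1454 -1.0631 -0.2813

BᵀP = [13.8750 1.7500; 24.0000 3.2500]
S = R + BᵀPB = [3 0; 0 3/2] + [17.3125 29.5000; 29.5000 51.2500] = [20.3125 29.5000; 29.5000 52.7500]
BᵀPA = [-34.7500 -11.2500; -61.0000 -19.1250]
K = S⁻¹·BᵀPA = [-0.1668 -0.1454; -1.0631 -0.2813]
A−BK = [0.3764 -0.2194; -3.2704 1.4906]
AᵀP(A−BK) = [2.3536 0.2914; 0.2914 0.2980]
P' = Q + AᵀP(A−BK) = [10.3536 -1.7086; -1.7086 1.2980]
tr(P') = 11.6516


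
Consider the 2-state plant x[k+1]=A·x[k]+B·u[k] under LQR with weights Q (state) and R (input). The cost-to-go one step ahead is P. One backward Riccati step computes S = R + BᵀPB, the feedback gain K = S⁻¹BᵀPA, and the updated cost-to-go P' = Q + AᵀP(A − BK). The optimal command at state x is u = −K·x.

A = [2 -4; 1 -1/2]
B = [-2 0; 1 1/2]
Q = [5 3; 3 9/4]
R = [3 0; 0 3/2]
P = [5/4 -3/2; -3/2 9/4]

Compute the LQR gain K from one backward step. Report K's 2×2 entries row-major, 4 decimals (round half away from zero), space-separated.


BᵀP = [-4.0000 5.2500; -0.7500 1.1250]
S = R + BᵀPB = [3 0; 0 3/2] + [13.2500 2.6250; 2.6250 0.5625] = [16.2500 2.6250; 2.6250 2.0625]
BᵀPA = [-2.7500 13.3750; -0.3750 2.4375]
K = S⁻¹·BᵀPA = [-0.1761 0.7958; 0.0423 0.1690]
A−BK = [1.6479 -2.4085; 1.1549 -1.3803]
AᵀP(A−BK) = [0.7817 -1.3732; -1.3732 3.5070]
P' = Q + AᵀP(A−BK) = [5.7817 1.6268; 1.6268 5.7570]
tr(P') = 11.5387

-0.1761 0.7958 0.0423 0.1690


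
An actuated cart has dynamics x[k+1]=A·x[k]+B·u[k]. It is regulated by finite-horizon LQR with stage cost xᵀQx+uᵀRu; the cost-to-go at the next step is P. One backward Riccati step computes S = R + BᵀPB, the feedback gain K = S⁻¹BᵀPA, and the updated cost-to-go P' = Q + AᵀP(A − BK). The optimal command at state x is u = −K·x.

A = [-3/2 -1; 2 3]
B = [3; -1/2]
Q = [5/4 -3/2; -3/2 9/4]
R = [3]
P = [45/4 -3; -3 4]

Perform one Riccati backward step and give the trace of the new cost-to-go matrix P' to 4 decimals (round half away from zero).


38.2216

BᵀP = [35.2500 -11.0000]
S = R + BᵀPB = [3] + [111.2500] = [114.2500]
BᵀPA = [-74.8750 -68.2500]
K = S⁻¹·BᵀPA = [-0.6554 -0.5974]
A−BK = [0.4661 0.7921; 1.6723 2.7013]
AᵀP(A−BK) = [10.2423 15.6466; 15.6466 24.4792]
P' = Q + AᵀP(A−BK) = [11.4923 14.1466; 14.1466 26.7292]
tr(P') = 38.2216


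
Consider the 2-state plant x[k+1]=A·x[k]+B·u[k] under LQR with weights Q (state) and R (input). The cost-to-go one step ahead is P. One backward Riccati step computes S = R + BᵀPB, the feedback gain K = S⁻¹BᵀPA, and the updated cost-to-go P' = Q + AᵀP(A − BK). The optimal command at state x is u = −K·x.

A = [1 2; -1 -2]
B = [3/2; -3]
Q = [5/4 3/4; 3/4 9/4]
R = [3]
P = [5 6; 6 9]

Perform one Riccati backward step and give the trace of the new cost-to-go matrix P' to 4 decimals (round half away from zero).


BᵀP = [-10.5000 -18.0000]
S = R + BᵀPB = [3] + [38.2500] = [41.2500]
BᵀPA = [7.5000 15.0000]
K = S⁻¹·BᵀPA = [0.1818 0.3636]
A−BK = [0.7273 1.4545; -0.4545 -0.9091]
AᵀP(A−BK) = [0.6364 1.2727; 1.2727 2.5455]
P' = Q + AᵀP(A−BK) = [1.8864 2.0227; 2.0227 4.7955]
tr(P') = 6.6818

6.6818


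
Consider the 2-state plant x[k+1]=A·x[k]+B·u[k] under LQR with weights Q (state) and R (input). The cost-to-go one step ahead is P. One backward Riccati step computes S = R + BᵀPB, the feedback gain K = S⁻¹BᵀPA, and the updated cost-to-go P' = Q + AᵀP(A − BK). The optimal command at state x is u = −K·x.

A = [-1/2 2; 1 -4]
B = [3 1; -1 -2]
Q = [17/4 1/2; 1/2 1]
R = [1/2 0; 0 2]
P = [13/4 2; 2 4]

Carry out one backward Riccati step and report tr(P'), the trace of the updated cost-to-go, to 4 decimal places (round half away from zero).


12.4012

BᵀP = [7.7500 2.0000; -0.7500 -6.0000]
S = R + BᵀPB = [1/2 0; 0 2] + [21.2500 3.7500; 3.7500 11.2500] = [21.7500 3.7500; 3.7500 13.2500]
BᵀPA = [-1.8750 7.5000; -5.6250 22.5000]
K = S⁻¹·BᵀPA = [-0.0137 0.0547; -0.4207 1.6826]
A−BK = [-0.0383 0.1532; 0.1450 -0.5800]
AᵀP(A−BK) = [0.4207 -1.6826; -1.6826 6.7305]
P' = Q + AᵀP(A−BK) = [4.6707 -1.1826; -1.1826 7.7305]
tr(P') = 12.4012


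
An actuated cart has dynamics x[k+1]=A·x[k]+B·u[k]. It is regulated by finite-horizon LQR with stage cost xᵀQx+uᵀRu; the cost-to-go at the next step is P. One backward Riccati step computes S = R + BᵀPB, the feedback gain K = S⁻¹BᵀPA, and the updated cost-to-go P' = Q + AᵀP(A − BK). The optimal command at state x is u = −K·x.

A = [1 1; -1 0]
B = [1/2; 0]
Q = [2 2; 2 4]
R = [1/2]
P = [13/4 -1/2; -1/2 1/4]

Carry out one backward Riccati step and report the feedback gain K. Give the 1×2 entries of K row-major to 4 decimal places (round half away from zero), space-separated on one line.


1.4286 1.2381

BᵀP = [1.6250 -0.2500]
S = R + BᵀPB = [1/2] + [0.8125] = [1.3125]
BᵀPA = [1.8750 1.6250]
K = S⁻¹·BᵀPA = [1.4286 1.2381]
A−BK = [0.2857 0.3810; -1.0000 0.0000]
AᵀP(A−BK) = [1.8214 1.4286; 1.4286 1.2381]
P' = Q + AᵀP(A−BK) = [3.8214 3.4286; 3.4286 5.2381]
tr(P') = 9.0595


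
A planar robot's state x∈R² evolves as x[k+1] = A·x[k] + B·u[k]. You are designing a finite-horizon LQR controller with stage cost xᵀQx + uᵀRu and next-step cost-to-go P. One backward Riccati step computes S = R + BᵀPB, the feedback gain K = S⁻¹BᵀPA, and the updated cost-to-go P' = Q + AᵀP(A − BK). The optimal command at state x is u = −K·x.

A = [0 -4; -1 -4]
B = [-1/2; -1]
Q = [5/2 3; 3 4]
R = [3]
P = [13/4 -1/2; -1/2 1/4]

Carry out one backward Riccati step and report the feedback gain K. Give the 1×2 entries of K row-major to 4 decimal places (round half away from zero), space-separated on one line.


BᵀP = [-1.1250 0.0000]
S = R + BᵀPB = [3] + [0.5625] = [3.5625]
BᵀPA = [0.0000 4.5000]
K = S⁻¹·BᵀPA = [0.0000 1.2632]
A−BK = [0.0000 -3.3684; -1.0000 -2.7368]
AᵀP(A−BK) = [0.2500 -1.0000; -1.0000 34.3158]
P' = Q + AᵀP(A−BK) = [2.7500 2.0000; 2.0000 38.3158]
tr(P') = 41.0658

0.0000 1.2632


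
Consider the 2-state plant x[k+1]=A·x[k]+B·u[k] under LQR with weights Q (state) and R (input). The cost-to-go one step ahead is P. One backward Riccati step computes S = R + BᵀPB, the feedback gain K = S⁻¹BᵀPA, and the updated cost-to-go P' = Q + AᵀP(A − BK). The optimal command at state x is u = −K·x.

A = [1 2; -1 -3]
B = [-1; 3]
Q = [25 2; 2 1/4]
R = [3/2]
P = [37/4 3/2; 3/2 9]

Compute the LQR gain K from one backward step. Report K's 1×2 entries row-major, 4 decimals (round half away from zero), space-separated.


BᵀP = [-4.7500 25.5000]
S = R + BᵀPB = [3/2] + [81.2500] = [82.7500]
BᵀPA = [-30.2500 -86.0000]
K = S⁻¹·BᵀPA = [-0.3656 -1.0393]
A−BK = [0.6344 0.9607; 0.0967 0.1178]
AᵀP(A−BK) = [4.1918 6.5619; 6.5619 10.6224]
P' = Q + AᵀP(A−BK) = [29.1918 8.5619; 8.5619 10.8724]
tr(P') = 40.0642

-0.3656 -1.0393


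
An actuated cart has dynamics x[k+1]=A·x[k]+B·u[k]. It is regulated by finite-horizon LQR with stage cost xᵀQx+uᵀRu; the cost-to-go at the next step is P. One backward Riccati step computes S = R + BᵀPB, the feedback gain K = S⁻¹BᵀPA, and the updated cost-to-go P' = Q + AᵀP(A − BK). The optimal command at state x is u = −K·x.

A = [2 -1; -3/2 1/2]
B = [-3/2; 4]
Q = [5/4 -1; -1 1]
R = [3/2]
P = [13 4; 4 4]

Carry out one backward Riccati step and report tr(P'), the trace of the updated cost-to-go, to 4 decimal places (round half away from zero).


BᵀP = [-3.5000 10.0000]
S = R + BᵀPB = [3/2] + [45.2500] = [46.7500]
BᵀPA = [-22.0000 8.5000]
K = S⁻¹·BᵀPA = [-0.4706 0.1818]
A−BK = [1.2941 -0.7273; 0.3824 -0.2273]
AᵀP(A−BK) = [26.6471 -15.0000; -15.0000 8.4545]
P' = Q + AᵀP(A−BK) = [27.8971 -16.0000; -16.0000 9.4545]
tr(P') = 37.3516

37.3516


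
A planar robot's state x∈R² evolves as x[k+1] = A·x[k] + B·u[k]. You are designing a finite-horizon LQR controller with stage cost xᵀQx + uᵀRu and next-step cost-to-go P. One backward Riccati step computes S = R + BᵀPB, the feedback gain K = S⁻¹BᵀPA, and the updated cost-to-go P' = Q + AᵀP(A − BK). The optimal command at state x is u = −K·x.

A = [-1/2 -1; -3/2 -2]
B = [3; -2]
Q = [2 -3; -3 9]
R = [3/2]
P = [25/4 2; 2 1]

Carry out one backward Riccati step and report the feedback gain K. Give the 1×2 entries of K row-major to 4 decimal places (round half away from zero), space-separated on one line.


-0.3543 -0.6026

BᵀP = [14.7500 4.0000]
S = R + BᵀPB = [3/2] + [36.2500] = [37.7500]
BᵀPA = [-13.3750 -22.7500]
K = S⁻¹·BᵀPA = [-0.3543 -0.6026]
A−BK = [0.5629 0.8079; -2.2086 -3.2053]
AᵀP(A−BK) = [2.0737 3.0646; 3.0646 4.5397]
P' = Q + AᵀP(A−BK) = [4.0737 0.0646; 0.0646 13.5397]
tr(P') = 17.6134


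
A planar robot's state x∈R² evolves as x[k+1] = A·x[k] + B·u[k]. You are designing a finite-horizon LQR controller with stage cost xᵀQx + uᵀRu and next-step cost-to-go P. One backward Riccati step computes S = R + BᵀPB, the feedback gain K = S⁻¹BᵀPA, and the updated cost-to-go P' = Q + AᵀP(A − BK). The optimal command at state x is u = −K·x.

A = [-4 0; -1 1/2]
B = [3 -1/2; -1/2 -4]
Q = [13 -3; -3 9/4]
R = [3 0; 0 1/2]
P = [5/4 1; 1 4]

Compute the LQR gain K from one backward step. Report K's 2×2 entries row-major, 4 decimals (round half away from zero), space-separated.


BᵀP = [3.2500 1.0000; -4.6250 -16.5000]
S = R + BᵀPB = [3 0; 0 1/2] + [9.2500 -5.6250; -5.6250 68.3125] = [12.2500 -5.6250; -5.6250 68.8125]
BᵀPA = [-14.0000 0.5000; 35.0000 -8.2500]
K = S⁻¹·BᵀPA = [-0.9448 -0.0148; 0.4314 -0.1211]
A−BK = [-0.9500 -0.0162; 0.2532 0.0082]
AᵀP(A−BK) = [3.6743 0.0314; 0.0314 0.0083]
P' = Q + AᵀP(A−BK) = [16.6743 -2.9686; -2.9686 2.2583]
tr(P') = 18.9326

-0.9448 -0.0148 0.4314 -0.1211


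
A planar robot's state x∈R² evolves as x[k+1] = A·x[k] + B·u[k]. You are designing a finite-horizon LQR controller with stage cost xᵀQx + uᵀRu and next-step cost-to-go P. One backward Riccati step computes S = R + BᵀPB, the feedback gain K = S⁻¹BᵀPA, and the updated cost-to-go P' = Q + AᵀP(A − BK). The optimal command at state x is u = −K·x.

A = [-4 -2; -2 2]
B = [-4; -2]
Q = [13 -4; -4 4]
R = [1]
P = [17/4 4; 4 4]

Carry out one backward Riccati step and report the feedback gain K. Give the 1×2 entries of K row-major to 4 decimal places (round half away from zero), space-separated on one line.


BᵀP = [-25.0000 -24.0000]
S = R + BᵀPB = [1] + [148.0000] = [149.0000]
BᵀPA = [148.0000 2.0000]
K = S⁻¹·BᵀPA = [0.9933 0.0134]
A−BK = [-0.0268 -1.9463; -0.0134 2.0268]
AᵀP(A−BK) = [0.9933 0.0134; 0.0134 0.9732]
P' = Q + AᵀP(A−BK) = [13.9933 -3.9866; -3.9866 4.9732]
tr(P') = 18.9664

0.9933 0.0134


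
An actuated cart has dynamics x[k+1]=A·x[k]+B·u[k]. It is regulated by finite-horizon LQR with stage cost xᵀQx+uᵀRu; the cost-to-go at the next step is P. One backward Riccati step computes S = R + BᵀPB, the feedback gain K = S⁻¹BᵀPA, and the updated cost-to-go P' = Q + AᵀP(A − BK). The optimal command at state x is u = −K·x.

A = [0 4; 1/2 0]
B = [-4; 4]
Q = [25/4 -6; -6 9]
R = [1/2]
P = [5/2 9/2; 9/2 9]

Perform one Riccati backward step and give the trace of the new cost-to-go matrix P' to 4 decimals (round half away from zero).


30.2160

BᵀP = [8.0000 18.0000]
S = R + BᵀPB = [1/2] + [40.0000] = [40.5000]
BᵀPA = [9.0000 32.0000]
K = S⁻¹·BᵀPA = [0.2222 0.7901]
A−BK = [0.8889 7.1605; -0.3889 -3.1605]
AᵀP(A−BK) = [0.2500 1.8889; 1.8889 14.7160]
P' = Q + AᵀP(A−BK) = [6.5000 -4.1111; -4.1111 23.7160]
tr(P') = 30.2160


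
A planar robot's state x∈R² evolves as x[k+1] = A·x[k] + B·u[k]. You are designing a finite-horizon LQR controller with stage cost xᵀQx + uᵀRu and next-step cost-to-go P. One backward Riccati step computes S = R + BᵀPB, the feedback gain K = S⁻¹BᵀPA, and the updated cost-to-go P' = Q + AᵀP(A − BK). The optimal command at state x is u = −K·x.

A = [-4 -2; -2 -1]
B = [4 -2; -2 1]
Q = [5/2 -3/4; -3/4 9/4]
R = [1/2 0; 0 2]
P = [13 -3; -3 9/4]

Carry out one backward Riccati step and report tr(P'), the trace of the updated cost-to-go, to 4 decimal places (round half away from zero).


29.5340

BᵀP = [58.0000 -16.5000; -29.0000 8.2500]
S = R + BᵀPB = [1/2 0; 0 2] + [265.0000 -132.5000; -132.5000 66.2500] = [265.5000 -132.5000; -132.5000 68.2500]
BᵀPA = [-199.0000 -99.5000; 99.5000 49.7500]
K = S⁻¹·BᵀPA = [-0.7055 -0.3528; 0.0882 0.0441]
A−BK = [-1.0016 -0.5008; -3.4992 -1.7496]
AᵀP(A−BK) = [19.8272 9.9136; 9.9136 4.9568]
P' = Q + AᵀP(A−BK) = [22.3272 9.1636; 9.1636 7.2068]
tr(P') = 29.5340


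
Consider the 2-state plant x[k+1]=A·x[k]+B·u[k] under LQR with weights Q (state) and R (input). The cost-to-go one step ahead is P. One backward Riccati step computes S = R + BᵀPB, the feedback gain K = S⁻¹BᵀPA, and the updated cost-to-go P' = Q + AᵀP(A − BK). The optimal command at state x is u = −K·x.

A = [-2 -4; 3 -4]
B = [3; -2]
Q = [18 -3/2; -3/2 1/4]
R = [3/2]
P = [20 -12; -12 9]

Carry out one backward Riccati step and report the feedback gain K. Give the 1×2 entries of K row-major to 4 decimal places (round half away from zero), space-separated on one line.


BᵀP = [84.0000 -54.0000]
S = R + BᵀPB = [3/2] + [360.0000] = [361.5000]
BᵀPA = [-330.0000 -120.0000]
K = S⁻¹·BᵀPA = [-0.9129 -0.3320]
A−BK = [0.7386 -3.0041; 1.1743 -4.6639]
AᵀP(A−BK) = [3.7552 -9.5436; -9.5436 40.1660]
P' = Q + AᵀP(A−BK) = [21.7552 -11.0436; -11.0436 40.4160]
tr(P') = 62.1712

-0.9129 -0.3320


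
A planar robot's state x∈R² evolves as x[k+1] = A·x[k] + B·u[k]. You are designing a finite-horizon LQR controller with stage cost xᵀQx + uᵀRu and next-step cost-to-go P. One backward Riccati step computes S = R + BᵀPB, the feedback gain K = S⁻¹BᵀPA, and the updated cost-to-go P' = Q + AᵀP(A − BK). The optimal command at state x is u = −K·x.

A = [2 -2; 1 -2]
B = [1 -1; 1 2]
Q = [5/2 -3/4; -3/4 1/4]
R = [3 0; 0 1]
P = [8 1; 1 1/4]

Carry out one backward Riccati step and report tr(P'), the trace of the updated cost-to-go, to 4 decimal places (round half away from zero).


13.9111

BᵀP = [9.0000 1.2500; -6.0000 -0.5000]
S = R + BᵀPB = [3 0; 0 1] + [10.2500 -6.5000; -6.5000 5.0000] = [13.2500 -6.5000; -6.5000 6.0000]
BᵀPA = [19.2500 -20.5000; -12.5000 13.0000]
K = S⁻¹·BᵀPA = [0.9195 -1.0336; -1.0872 1.0470]
A−BK = [-0.0067 0.0805; 2.2550 -3.0604]
AᵀP(A−BK) = [4.9597 -5.5168; -5.5168 6.2013]
P' = Q + AᵀP(A−BK) = [7.4597 -6.2668; -6.2668 6.4513]
tr(P') = 13.9111


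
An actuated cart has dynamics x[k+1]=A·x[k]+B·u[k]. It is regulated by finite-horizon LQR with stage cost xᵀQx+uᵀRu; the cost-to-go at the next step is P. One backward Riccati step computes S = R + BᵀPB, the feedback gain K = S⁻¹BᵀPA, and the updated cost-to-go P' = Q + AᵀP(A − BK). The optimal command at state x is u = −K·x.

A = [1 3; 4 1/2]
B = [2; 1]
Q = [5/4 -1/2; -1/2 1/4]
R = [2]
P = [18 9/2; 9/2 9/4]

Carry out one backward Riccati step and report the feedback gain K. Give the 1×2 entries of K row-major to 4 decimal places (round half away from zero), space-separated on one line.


0.9072 1.3488

BᵀP = [40.5000 11.2500]
S = R + BᵀPB = [2] + [92.2500] = [94.2500]
BᵀPA = [85.5000 127.1250]
K = S⁻¹·BᵀPA = [0.9072 1.3488]
A−BK = [-0.8143 0.3024; 3.0928 -0.8488]
AᵀP(A−BK) = [12.4377 -0.5729; -0.5729 4.5955]
P' = Q + AᵀP(A−BK) = [13.6877 -1.0729; -1.0729 4.8455]
tr(P') = 18.5332


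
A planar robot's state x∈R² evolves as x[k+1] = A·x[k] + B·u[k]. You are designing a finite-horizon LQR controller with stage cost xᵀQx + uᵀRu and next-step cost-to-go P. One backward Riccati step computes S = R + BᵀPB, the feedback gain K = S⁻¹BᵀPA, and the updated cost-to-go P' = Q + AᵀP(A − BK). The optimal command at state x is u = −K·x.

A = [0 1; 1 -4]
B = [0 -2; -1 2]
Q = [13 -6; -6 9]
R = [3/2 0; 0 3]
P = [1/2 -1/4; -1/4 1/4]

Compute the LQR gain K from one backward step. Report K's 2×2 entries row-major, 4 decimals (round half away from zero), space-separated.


-0.0769 0.3462 0.1154 -0.6442

BᵀP = [0.2500 -0.2500; -1.5000 1.0000]
S = R + BᵀPB = [3/2 0; 0 3] + [0.2500 -1.0000; -1.0000 5.0000] = [1.7500 -1.0000; -1.0000 8.0000]
BᵀPA = [-0.2500 1.2500; 1.0000 -5.5000]
K = S⁻¹·BᵀPA = [-0.0769 0.3462; 0.1154 -0.6442]
A−BK = [0.2308 -0.2885; 0.6923 -2.3654]
AᵀP(A−BK) = [0.1154 -0.5192; -0.5192 2.5240]
P' = Q + AᵀP(A−BK) = [13.1154 -6.5192; -6.5192 11.5240]
tr(P') = 24.6394


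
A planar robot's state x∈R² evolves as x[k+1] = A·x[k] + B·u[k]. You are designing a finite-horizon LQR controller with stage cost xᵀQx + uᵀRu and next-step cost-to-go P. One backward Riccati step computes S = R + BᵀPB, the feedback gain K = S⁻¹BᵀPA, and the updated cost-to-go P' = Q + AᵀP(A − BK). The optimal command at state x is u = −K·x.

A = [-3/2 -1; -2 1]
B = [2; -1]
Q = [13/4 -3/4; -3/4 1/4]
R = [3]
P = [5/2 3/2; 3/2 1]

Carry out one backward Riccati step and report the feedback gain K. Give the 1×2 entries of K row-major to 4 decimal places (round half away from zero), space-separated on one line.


BᵀP = [3.5000 2.0000]
S = R + BᵀPB = [3] + [5.0000] = [8.0000]
BᵀPA = [-9.2500 -1.5000]
K = S⁻¹·BᵀPA = [-1.1563 -0.1875]
A−BK = [0.8125 -0.6250; -3.1563 0.8125]
AᵀP(A−BK) = [7.9297 0.7656; 0.7656 0.2188]
P' = Q + AᵀP(A−BK) = [11.1797 0.0156; 0.0156 0.4688]
tr(P') = 11.6484

-1.1563 -0.1875


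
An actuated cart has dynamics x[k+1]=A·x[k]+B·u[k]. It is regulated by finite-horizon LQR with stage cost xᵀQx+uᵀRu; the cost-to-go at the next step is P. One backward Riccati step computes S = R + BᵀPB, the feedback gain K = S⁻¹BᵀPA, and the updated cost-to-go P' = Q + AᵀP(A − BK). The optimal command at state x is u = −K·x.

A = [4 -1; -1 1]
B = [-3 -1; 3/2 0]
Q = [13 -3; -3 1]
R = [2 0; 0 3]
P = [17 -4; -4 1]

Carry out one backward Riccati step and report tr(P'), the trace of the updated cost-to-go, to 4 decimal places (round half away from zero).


BᵀP = [-57.0000 13.5000; -17.0000 4.0000]
S = R + BᵀPB = [2 0; 0 3] + [191.2500 57.0000; 57.0000 17.0000] = [193.2500 57.0000; 57.0000 20.0000]
BᵀPA = [-241.5000 70.5000; -72.0000 21.0000]
K = S⁻¹·BᵀPA = [-1.1786 0.3458; -0.2411 0.0645]
A−BK = [0.2232 0.1019; 0.7679 0.4813]
AᵀP(A−BK) = [3.0179 -0.8482; -0.8482 0.2675]
P' = Q + AᵀP(A−BK) = [16.0179 -3.8482; -3.8482 1.2675]
tr(P') = 17.2853

17.2853


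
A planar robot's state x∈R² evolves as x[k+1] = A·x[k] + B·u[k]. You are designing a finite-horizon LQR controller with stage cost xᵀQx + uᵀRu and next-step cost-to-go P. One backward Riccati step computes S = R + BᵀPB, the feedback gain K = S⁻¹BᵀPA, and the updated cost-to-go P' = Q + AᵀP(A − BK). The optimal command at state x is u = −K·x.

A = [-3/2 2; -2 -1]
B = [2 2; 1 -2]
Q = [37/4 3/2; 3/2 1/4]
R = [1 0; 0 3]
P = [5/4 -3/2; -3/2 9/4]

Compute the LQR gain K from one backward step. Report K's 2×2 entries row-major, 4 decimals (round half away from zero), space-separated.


-0.4458 0.2830 0.2866 0.6038

BᵀP = [1.0000 -0.7500; 5.5000 -7.5000]
S = R + BᵀPB = [1 0; 0 3] + [1.2500 3.5000; 3.5000 26.0000] = [2.2500 3.5000; 3.5000 29.0000]
BᵀPA = [0.0000 2.7500; 6.7500 18.5000]
K = S⁻¹·BᵀPA = [-0.4458 0.2830; 0.2866 0.6038]
A−BK = [-1.1816 0.2264; -0.9811 -0.0755]
AᵀP(A−BK) = [0.8782 0.4245; 0.4245 1.3019]
P' = Q + AᵀP(A−BK) = [10.1282 1.9245; 1.9245 1.5519]
tr(P') = 11.6801


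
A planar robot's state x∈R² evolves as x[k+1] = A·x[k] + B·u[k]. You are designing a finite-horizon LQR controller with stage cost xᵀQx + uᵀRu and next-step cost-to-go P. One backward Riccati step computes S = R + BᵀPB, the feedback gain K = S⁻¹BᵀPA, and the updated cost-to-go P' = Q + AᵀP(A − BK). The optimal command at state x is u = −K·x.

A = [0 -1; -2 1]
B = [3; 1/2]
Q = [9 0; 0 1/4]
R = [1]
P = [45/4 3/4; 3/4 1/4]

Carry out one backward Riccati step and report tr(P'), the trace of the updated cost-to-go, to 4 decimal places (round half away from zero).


10.3935

BᵀP = [34.1250 2.3750]
S = R + BᵀPB = [1] + [103.5625] = [104.5625]
BᵀPA = [-4.7500 -31.7500]
K = S⁻¹·BᵀPA = [-0.0454 -0.3036]
A−BK = [0.1363 -0.0891; -1.9773 1.1518]
AᵀP(A−BK) = [0.7842 -0.4423; -0.4423 0.3592]
P' = Q + AᵀP(A−BK) = [9.7842 -0.4423; -0.4423 0.6092]
tr(P') = 10.3935


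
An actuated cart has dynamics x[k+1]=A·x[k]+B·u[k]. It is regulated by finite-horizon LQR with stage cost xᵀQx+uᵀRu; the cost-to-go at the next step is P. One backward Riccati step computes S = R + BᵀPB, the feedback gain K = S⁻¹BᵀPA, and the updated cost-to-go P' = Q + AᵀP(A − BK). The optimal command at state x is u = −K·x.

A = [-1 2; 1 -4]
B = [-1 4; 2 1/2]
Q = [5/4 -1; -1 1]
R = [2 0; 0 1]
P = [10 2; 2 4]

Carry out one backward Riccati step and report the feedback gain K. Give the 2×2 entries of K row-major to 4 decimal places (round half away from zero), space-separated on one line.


BᵀP = [-6.0000 6.0000; 41.0000 10.0000]
S = R + BᵀPB = [2 0; 0 1] + [18.0000 -21.0000; -21.0000 169.0000] = [20.0000 -21.0000; -21.0000 170.0000]
BᵀPA = [12.0000 -36.0000; -31.0000 42.0000]
K = S⁻¹·BᵀPA = [0.4694 -1.7702; -0.1244 0.0284]
A−BK = [-0.0331 0.1163; 0.1234 -0.4738]
AᵀP(A−BK) = [0.5117 -1.8777; -1.8777 7.0808]
P' = Q + AᵀP(A−BK) = [1.7617 -2.8777; -2.8777 8.0808]
tr(P') = 9.8424

0.4694 -1.7702 -0.1244 0.0284


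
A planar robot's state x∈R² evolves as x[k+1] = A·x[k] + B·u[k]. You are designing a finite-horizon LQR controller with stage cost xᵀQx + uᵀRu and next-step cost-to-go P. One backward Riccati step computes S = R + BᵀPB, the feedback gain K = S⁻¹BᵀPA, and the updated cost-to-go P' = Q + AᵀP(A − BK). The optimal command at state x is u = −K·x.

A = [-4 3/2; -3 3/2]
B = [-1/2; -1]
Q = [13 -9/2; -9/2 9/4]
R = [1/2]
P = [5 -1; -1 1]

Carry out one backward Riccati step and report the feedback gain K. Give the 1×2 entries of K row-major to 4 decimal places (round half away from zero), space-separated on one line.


BᵀP = [-1.5000 -0.5000]
S = R + BᵀPB = [1/2] + [1.2500] = [1.7500]
BᵀPA = [7.5000 -3.0000]
K = S⁻¹·BᵀPA = [4.2857 -1.7143]
A−BK = [-1.8571 0.6429; 1.2857 -0.2143]
AᵀP(A−BK) = [32.8571 -11.1429; -11.1429 3.8571]
P' = Q + AᵀP(A−BK) = [45.8571 -15.6429; -15.6429 6.1071]
tr(P') = 51.9643

4.2857 -1.7143


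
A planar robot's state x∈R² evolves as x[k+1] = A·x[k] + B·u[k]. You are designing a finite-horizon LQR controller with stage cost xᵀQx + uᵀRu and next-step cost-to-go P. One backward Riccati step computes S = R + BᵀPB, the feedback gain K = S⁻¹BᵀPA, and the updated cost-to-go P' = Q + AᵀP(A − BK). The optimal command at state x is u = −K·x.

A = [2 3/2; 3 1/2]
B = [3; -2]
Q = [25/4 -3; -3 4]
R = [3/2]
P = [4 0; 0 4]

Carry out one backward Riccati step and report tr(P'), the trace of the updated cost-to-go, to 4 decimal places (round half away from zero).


68.5864

BᵀP = [12.0000 -8.0000]
S = R + BᵀPB = [3/2] + [52.0000] = [53.5000]
BᵀPA = [0.0000 14.0000]
K = S⁻¹·BᵀPA = [0.0000 0.2617]
A−BK = [2.0000 0.7150; 3.0000 1.0234]
AᵀP(A−BK) = [52.0000 18.0000; 18.0000 6.3364]
P' = Q + AᵀP(A−BK) = [58.2500 15.0000; 15.0000 10.3364]
tr(P') = 68.5864
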